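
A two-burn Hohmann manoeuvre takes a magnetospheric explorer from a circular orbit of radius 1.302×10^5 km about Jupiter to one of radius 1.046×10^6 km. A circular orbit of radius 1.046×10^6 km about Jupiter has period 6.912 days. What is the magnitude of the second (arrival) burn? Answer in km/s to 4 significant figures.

Δv₂ = 5.827 km/s

From Kepler's third law T² = 4π²r³/μ at r = 1.046×10^6 km, T = 6.912 days = 6.912 × 86400 s = 5.971968×10^5 s: μ = 4π²r³/T² = 1.26683×10^8 km³/s².
Transfer-ellipse semi-major axis a_t = (r₁ + r₂)/2 = (1.302×10^5 + 1.046×10^6)/2 = 5.881×10^5 km.
On the circular orbit at r = 1.046×10^6 km, v_c = √(μ/r) = 11.005 km/s.
Transfer-orbit speed at the same r (vis-viva, a = a_t): v_t = √[μ(2/r − 1/a_t)] = 5.1781 km/s.
Δv₂ = |v_t − v_c| = |5.1781 − 11.005| = 5.827 km/s.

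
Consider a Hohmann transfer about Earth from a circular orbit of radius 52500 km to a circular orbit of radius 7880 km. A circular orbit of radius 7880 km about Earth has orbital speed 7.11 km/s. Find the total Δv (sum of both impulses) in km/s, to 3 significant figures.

Δv = 3.61 km/s

From the circular-orbit relation v² = μ/r at r = 7880 km: μ = v²r = (7.11)² × 7880 = 3.98351×10^5 km³/s².
The Hohmann ellipse has a_t = (r₁ + r₂)/2 = 30190 km.
Circular speed at r₁: v₁ = √(μ/r₁) = √(3.98351×10^5/52500) = 2.7546 km/s.
Transfer-orbit speed at r₁ (v² = μ(2/r − 1/a)): v_a = √[μ(2/r₁ − 1/a_t)] = 1.4073 km/s.
First burn Δv₁ = |v_a − v₁| = 1.347 km/s.
At r₂, v₂ = √(μ/r₂) = 7.110 km/s.
Transfer-orbit speed at r₂: v_p = √[μ(2/r₂ − 1/a_t)] = 9.376 km/s.
Second burn Δv₂ = |v₂ − v_p| = 2.266 km/s.
Δv = Δv₁ + Δv₂ = 1.347 + 2.266 = 3.613 km/s.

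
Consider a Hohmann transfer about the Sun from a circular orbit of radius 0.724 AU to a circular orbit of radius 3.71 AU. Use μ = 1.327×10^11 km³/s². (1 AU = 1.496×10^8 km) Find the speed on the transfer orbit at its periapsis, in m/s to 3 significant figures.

v = 45300 m/s

In km: r₁ = 0.724 × 1.496×10^8 = 1.083104×10^8 km; r₂ = 3.71 × 1.496×10^8 = 5.55016×10^8 km.
Semi-major axis of the transfer orbit: a_t = (1.083104×10^8 + 5.55016×10^8)/2 = 3.316632×10^8 km.
The periapsis of the transfer ellipse is at r = 1.083104×10^8 km.
From the vis-viva equation, v = √[μ(2/r − 1/a_t)] = 45.28 km/s.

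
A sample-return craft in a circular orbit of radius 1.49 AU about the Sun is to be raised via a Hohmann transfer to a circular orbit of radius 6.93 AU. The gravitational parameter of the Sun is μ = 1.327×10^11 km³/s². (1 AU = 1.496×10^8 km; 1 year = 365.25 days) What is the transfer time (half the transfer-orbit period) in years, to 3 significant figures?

In km: r₁ = 1.49 × 1.496×10^8 = 2.22904×10^8 km; r₂ = 6.93 × 1.496×10^8 = 1.036728×10^9 km.
The Hohmann ellipse has a_t = (r₁ + r₂)/2 = 6.29816×10^8 km.
By Kepler's third law the transfer-orbit period is T = 2π√(a_t³/μ), so t = T/2 = 1.363×10^8 s.
Converting: 1.363×10^8 s ÷ 3.15576×10^7 s/year (365.25 × 86400) = 4.32 years.

t = 4.32 years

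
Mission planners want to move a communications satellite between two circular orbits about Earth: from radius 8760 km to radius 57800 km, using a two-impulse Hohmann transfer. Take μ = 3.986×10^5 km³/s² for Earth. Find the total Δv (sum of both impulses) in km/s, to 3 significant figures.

Transfer-ellipse semi-major axis a_t = (r₁ + r₂)/2 = (8760 + 57800)/2 = 33280 km.
Circular speed at r₁: v₁ = √(μ/r₁) = √(3.986×10^5/8760) = 6.746 km/s.
On the transfer ellipse at r₁, vis-viva equation gives v_p = √[μ(2/r₁ − 1/a_t)] = 8.890 km/s.
First burn Δv₁ = |v_p − v₁| = 2.144 km/s.
Circular speed at r₂: v₂ = √(μ/r₂) = 2.626 km/s.
Transfer-orbit speed at r₂: v_a = √[μ(2/r₂ − 1/a_t)] = 1.347 km/s.
Second burn Δv₂ = |v₂ − v_a| = 1.279 km/s.
Δv = Δv₁ + Δv₂ = 2.144 + 1.279 = 3.423 km/s.

Δv = 3.42 km/s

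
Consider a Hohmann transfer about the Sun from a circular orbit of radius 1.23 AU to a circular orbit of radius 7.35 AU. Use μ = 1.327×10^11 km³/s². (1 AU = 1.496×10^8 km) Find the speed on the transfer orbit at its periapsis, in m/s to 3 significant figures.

v = 35200 m/s

In km: r₁ = 1.23 × 1.496×10^8 = 1.84008×10^8 km; r₂ = 7.35 × 1.496×10^8 = 1.09956×10^9 km.
Transfer-ellipse semi-major axis a_t = (r₁ + r₂)/2 = (1.84008×10^8 + 1.09956×10^9)/2 = 6.41784×10^8 km.
At periapsis, r = 1.84008×10^8 km.
Applying v² = μ(2/r − 1/a_t): v = 35.15 km/s.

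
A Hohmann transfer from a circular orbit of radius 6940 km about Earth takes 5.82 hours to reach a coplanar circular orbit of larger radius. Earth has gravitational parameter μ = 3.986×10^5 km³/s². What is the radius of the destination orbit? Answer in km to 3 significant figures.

r₂ = 45200 km

Transfer time t = 5.82 hours = 20952 s, and t = π√(a_t³/μ).
So a_t = (μ t²/π²)^(1/3) = (3.986×10^5 × (20952)² / π²)^(1/3) = 26075 km.
Since a_t = (r₁ + r₂)/2, r₂ = 2a_t − r₁ = 2×26075 − 6940 = 45210 km.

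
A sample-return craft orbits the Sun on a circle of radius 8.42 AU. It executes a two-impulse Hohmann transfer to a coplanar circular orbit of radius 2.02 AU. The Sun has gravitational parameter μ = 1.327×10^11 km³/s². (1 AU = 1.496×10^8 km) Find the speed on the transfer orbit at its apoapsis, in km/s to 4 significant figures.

In km: r₁ = 8.42 × 1.496×10^8 = 1.259632×10^9 km; r₂ = 2.02 × 1.496×10^8 = 3.02192×10^8 km.
Transfer-ellipse semi-major axis a_t = (r₁ + r₂)/2 = (1.259632×10^9 + 3.02192×10^8)/2 = 7.80912×10^8 km.
The apoapsis of the transfer ellipse is at r = 1.259632×10^9 km.
Applying v² = μ(2/r − 1/a_t): v = 6.385 km/s.

v = 6.385 km/s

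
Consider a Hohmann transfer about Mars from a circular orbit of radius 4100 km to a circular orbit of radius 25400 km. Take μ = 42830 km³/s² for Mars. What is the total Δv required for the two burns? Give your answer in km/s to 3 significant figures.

Δv = 1.62 km/s

The Hohmann ellipse has a_t = (r₁ + r₂)/2 = 14750 km.
Circular speed at r₁: v₁ = √(μ/r₁) = √(42830/4100) = 3.232 km/s.
Transfer-orbit speed at r₁ (vis-viva): v_p = √[μ(2/r₁ − 1/a_t)] = 4.241 km/s.
First burn Δv₁ = |v_p − v₁| = 1.009 km/s.
Circular speed at r₂: v₂ = √(μ/r₂) = 1.2985 km/s.
Transfer-orbit speed at r₂: v_a = √[μ(2/r₂ − 1/a_t)] = 0.68463 km/s.
Second burn Δv₂ = |v₂ − v_a| = 0.6139 km/s.
Δv = Δv₁ + Δv₂ = 1.009 + 0.6139 = 1.623 km/s.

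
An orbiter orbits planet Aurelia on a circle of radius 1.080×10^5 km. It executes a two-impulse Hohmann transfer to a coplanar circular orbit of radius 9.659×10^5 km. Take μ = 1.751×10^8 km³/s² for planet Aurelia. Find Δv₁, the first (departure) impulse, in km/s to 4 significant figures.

Δv₁ = 13.74 km/s

Transfer-ellipse semi-major axis a_t = (r₁ + r₂)/2 = (1.080×10^5 + 9.659×10^5)/2 = 5.3695×10^5 km.
On the circular orbit at r = 1.080×10^5 km, v_c = √(μ/r) = 40.265 km/s.
Vis-viva on the transfer ellipse at r = 1.080×10^5 km gives v_t = √[μ(2/r − 1/a_t)] = 54.005 km/s.
Δv₁ = |v_t − v_c| = |54.005 − 40.265| = 13.74 km/s.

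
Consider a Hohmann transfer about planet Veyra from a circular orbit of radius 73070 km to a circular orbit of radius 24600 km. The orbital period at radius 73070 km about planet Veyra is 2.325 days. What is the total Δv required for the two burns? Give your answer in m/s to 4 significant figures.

From Kepler's third law T² = 4π²r³/μ at r = 73070 km, T = 2.325 days = 2.325 × 86400 s = 2.0088×10^5 s: μ = 4π²r³/T² = 3.81684×10^5 km³/s².
Transfer-ellipse semi-major axis a_t = (r₁ + r₂)/2 = (73070 + 24600)/2 = 48835 km.
Circular speed at r₁: v₁ = √(μ/r₁) = √(3.81684×10^5/73070) = 2.2855 km/s.
Transfer-orbit speed at r₁ (v² = μ(2/r − 1/a)): v_a = √[μ(2/r₁ − 1/a_t)] = 1.6221 km/s.
First burn Δv₁ = |v_a − v₁| = 0.6634 km/s.
At r₂, v₂ = √(μ/r₂) = 3.93898 km/s.
Transfer-orbit speed at r₂: v_p = √[μ(2/r₂ − 1/a_t)] = 4.81824 km/s.
Second burn Δv₂ = |v₂ − v_p| = 0.8793 km/s.
Δv = Δv₁ + Δv₂ = 0.6634 + 0.8793 = 1.543 km/s.

Δv = 1543 m/s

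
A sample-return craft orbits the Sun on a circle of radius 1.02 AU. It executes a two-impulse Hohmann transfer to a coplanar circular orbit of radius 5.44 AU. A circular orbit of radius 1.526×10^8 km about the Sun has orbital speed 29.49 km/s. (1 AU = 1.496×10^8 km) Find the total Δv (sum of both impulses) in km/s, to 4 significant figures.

From the circular-orbit relation v² = μ/r at r = 1.526×10^8 km: μ = v²r = (29.49)² × 1.526×10^8 = 1.32710×10^11 km³/s².
In km: r₁ = 1.02 × 1.496×10^8 = 1.52592×10^8 km; r₂ = 5.44 × 1.496×10^8 = 8.13824×10^8 km.
The Hohmann ellipse has a_t = (r₁ + r₂)/2 = 4.83208×10^8 km.
At r₁ the circular-orbit speed is v₁ = √(μ/r₁) = 29.49077 km/s.
Transfer-orbit speed at r₁ (vis-viva): v_p = √[μ(2/r₁ − 1/a_t)] = 38.27228 km/s.
First burn Δv₁ = |v_p − v₁| = 8.782 km/s.
At r₂, v₂ = √(μ/r₂) = 12.77 km/s.
Transfer-orbit speed at r₂: v_a = √[μ(2/r₂ − 1/a_t)] = 7.176 km/s.
Second burn Δv₂ = |v₂ − v_a| = 5.594 km/s.
Δv = Δv₁ + Δv₂ = 8.782 + 5.594 = 14.38 km/s.

Δv = 14.38 km/s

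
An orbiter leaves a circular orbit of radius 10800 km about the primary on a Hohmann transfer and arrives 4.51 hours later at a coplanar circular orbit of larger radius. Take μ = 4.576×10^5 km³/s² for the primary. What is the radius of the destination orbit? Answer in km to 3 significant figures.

r₂ = 35300 km

Transfer time t = 4.51 hours = 16236 s, and t = π√(a_t³/μ).
So a_t = (μ t²/π²)^(1/3) = (4.576×10^5 × (16236)² / π²)^(1/3) = 23035 km.
Since a_t = (r₁ + r₂)/2, r₂ = 2a_t − r₁ = 2×23035 − 10800 = 35270 km.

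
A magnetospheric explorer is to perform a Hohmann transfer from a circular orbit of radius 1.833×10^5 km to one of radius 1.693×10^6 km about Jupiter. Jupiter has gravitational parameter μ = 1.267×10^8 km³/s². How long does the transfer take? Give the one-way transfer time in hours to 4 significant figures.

Semi-major axis of the transfer orbit: a_t = (1.833×10^5 + 1.693×10^6)/2 = 9.3815×10^5 km.
Half the transfer-orbit period gives t = π√(a_t³/μ) = 2.5361×10^5 s.
Converting: 2.5361×10^5 s ÷ 3600 s/hour = 70.45 hours.

t = 70.45 hours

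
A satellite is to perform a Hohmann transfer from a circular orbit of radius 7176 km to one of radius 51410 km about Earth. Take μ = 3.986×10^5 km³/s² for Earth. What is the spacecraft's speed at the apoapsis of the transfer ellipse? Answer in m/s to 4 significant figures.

Semi-major axis of the transfer orbit: a_t = (7176 + 51410)/2 = 29293 km.
At apoapsis, r = 51410 km.
From the vis-viva equation, v = √[μ(2/r − 1/a_t)] = 1.378 km/s.

v = 1378 m/s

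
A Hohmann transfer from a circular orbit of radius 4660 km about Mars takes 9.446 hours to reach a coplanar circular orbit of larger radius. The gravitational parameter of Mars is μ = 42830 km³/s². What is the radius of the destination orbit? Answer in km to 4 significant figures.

Transfer time t = 9.446 hours = 34005.6 s, and t = π√(a_t³/μ).
So a_t = (μ t²/π²)^(1/3) = (42830 × (34005.6)² / π²)^(1/3) = 17120 km.
Since a_t = (r₁ + r₂)/2, r₂ = 2a_t − r₁ = 2×17120 − 4660 = 29580 km.

r₂ = 29580 km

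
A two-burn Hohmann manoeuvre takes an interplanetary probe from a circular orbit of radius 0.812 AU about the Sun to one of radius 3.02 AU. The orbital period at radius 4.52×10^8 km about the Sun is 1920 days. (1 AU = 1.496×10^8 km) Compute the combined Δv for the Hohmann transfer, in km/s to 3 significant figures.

From Kepler's third law T² = 4π²r³/μ at r = 4.52×10^8 km, T = 1920 days = 1920 × 86400 s = 1.65888×10^8 s: μ = 4π²r³/T² = 1.32478×10^11 km³/s².
In km: r₁ = 0.812 × 1.496×10^8 = 1.214752×10^8 km; r₂ = 3.02 × 1.496×10^8 = 4.51792×10^8 km.
The Hohmann ellipse has a_t = (r₁ + r₂)/2 = 2.866336×10^8 km.
Circular speed at r₁: v₁ = √(μ/r₁) = √(1.32478×10^11/1.214752×10^8) = 33.0239 km/s.
Transfer-orbit speed at r₁ (vis-viva): v_p = √[μ(2/r₁ − 1/a_t)] = 41.4605 km/s.
First burn Δv₁ = |v_p − v₁| = 8.437 km/s.
Circular speed at r₂: v₂ = √(μ/r₂) = 17.124 km/s.
Transfer-orbit speed at r₂: v_a = √[μ(2/r₂ − 1/a_t)] = 11.148 km/s.
Second burn Δv₂ = |v₂ − v_a| = 5.976 km/s.
Δv = Δv₁ + Δv₂ = 8.437 + 5.976 = 14.41 km/s.

Δv = 14.4 km/s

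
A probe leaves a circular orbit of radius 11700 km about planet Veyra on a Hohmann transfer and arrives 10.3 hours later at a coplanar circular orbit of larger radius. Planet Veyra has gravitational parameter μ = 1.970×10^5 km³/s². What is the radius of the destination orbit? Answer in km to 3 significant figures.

r₂ = 48600 km

Transfer time t = 10.3 hours = 37080 s, and t = π√(a_t³/μ).
So a_t = (μ t²/π²)^(1/3) = (1.970×10^5 × (37080)² / π²)^(1/3) = 30164 km.
Since a_t = (r₁ + r₂)/2, r₂ = 2a_t − r₁ = 2×30164 − 11700 = 48628 km.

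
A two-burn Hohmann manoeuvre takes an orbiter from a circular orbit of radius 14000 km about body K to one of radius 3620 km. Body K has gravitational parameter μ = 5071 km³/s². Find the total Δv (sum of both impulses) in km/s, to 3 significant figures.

Δv = 0.524 km/s

Semi-major axis of the transfer orbit: a_t = (14000 + 3620)/2 = 8810 km.
Circular speed at r₁: v₁ = √(μ/r₁) = √(5071/14000) = 0.601842 km/s.
Transfer-orbit speed at r₁ (v² = μ(2/r − 1/a)): v_a = √[μ(2/r₁ − 1/a_t)] = 0.385788 km/s.
First burn Δv₁ = |v_a − v₁| = 0.2161 km/s.
At r₂, v₂ = √(μ/r₂) = 1.1836 km/s.
Transfer-orbit speed at r₂: v_p = √[μ(2/r₂ − 1/a_t)] = 1.4920 km/s.
Second burn Δv₂ = |v₂ − v_p| = 0.3084 km/s.
Δv = Δv₁ + Δv₂ = 0.2161 + 0.3084 = 0.5245 km/s.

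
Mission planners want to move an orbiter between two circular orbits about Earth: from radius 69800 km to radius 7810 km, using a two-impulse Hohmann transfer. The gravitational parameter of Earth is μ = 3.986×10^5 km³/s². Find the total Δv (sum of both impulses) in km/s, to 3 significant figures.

The Hohmann ellipse has a_t = (r₁ + r₂)/2 = 38805 km.
Circular speed at r₁: v₁ = √(μ/r₁) = √(3.986×10^5/69800) = 2.390 km/s.
On the transfer ellipse at r₁, v² = μ(2/r − 1/a) gives v_a = √[μ(2/r₁ − 1/a_t)] = 1.072 km/s.
First burn Δv₁ = |v_a − v₁| = 1.318 km/s.
Circular speed at r₂: v₂ = √(μ/r₂) = 7.144 km/s.
Transfer-orbit speed at r₂: v_p = √[μ(2/r₂ − 1/a_t)] = 9.581 km/s.
Second burn Δv₂ = |v₂ − v_p| = 2.437 km/s.
Δv = Δv₁ + Δv₂ = 1.318 + 2.437 = 3.755 km/s.

Δv = 3.75 km/s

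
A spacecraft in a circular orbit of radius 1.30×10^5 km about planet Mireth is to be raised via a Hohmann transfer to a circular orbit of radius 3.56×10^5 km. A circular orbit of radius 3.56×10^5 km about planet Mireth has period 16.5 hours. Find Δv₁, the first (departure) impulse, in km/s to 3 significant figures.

Δv₁ = 13.1 km/s

From Kepler's third law T² = 4π²r³/μ at r = 3.56×10^5 km, T = 16.5 hours = 16.5 × 3600 s = 59400 s: μ = 4π²r³/T² = 5.04820×10^8 km³/s².
Transfer-ellipse semi-major axis a_t = (r₁ + r₂)/2 = (1.300×10^5 + 3.560×10^5)/2 = 2.430×10^5 km.
Circular speed at r = 1.300×10^5 km: v_c = √(μ/r) = 62.32 km/s.
Vis-viva on the transfer ellipse at r = 1.300×10^5 km gives v_t = √[μ(2/r − 1/a_t)] = 75.43 km/s.
Δv₁ = |v_t − v_c| = |75.43 − 62.32| = 13.11 km/s.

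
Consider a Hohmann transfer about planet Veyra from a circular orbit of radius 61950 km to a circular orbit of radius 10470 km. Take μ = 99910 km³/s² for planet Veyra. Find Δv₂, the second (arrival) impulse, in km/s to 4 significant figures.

The Hohmann ellipse has a_t = (r₁ + r₂)/2 = 36210 km.
Circular speed at r = 10470 km: v_c = √(μ/r) = 3.0891 km/s.
Vis-viva on the transfer ellipse at r = 10470 km gives v_t = √[μ(2/r − 1/a_t)] = 4.0405 km/s.
Δv₂ = |v_t − v_c| = |4.0405 − 3.0891| = 0.9514 km/s.

Δv₂ = 0.9514 km/s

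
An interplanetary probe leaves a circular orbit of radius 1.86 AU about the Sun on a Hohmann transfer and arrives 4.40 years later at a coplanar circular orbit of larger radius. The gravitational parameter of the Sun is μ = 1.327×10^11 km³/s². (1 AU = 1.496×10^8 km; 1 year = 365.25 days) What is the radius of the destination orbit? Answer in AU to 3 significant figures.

r₂ = 6.66 AU

In km: r₁ = 1.86 × 1.496×10^8 = 2.78256×10^8 km.
Transfer time t = 4.40 years × 365.25 × 86400 s = 1.3885344×10^8 s, and t = π√(a_t³/μ).
So a_t = (μ t²/π²)^(1/3) = (1.327×10^11 × (1.3885344×10^8)² / π²)^(1/3) = 6.3762×10^8 km.
Since a_t = (r₁ + r₂)/2, r₂ = 2a_t − r₁ = 2×6.3762×10^8 − 2.78256×10^8 = 9.96984×10^8 km.
In AU: r₂ = 9.96984×10^8 / 1.496×10^8 = 6.66 AU.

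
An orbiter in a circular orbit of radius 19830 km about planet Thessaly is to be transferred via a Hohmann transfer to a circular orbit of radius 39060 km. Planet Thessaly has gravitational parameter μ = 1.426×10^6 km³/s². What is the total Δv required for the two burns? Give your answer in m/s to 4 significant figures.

Semi-major axis of the transfer orbit: a_t = (19830 + 39060)/2 = 29445 km.
At r₁ the circular-orbit speed is v₁ = √(μ/r₁) = 8.480 km/s.
Transfer-orbit speed at r₁ (v² = μ(2/r − 1/a)): v_p = √[μ(2/r₁ − 1/a_t)] = 9.767 km/s.
First burn Δv₁ = |v_p − v₁| = 1.287 km/s.
Circular speed at r₂: v₂ = √(μ/r₂) = 6.042 km/s.
Transfer-orbit speed at r₂: v_a = √[μ(2/r₂ − 1/a_t)] = 4.958 km/s.
Second burn Δv₂ = |v₂ − v_a| = 1.084 km/s.
Total Δv = Δv₁ + Δv₂ = 2.371 km/s.

Δv = 2371 m/s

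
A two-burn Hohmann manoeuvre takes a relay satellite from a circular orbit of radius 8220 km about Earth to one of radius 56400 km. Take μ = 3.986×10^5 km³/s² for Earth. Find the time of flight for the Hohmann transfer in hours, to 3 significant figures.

Semi-major axis of the transfer orbit: a_t = (8220 + 56400)/2 = 32310 km.
Half the transfer-orbit period gives t = π√(a_t³/μ) = 28900 s.
Converting: 28900 s ÷ 3600 s/hour = 8.03 hours.

t = 8.03 hours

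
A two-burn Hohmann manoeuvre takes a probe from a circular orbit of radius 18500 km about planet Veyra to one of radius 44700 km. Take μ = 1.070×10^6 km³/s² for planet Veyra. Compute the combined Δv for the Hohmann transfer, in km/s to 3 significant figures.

Δv = 2.59 km/s

The Hohmann ellipse has a_t = (r₁ + r₂)/2 = 31600 km.
Circular speed at r₁: v₁ = √(μ/r₁) = √(1.070×10^6/18500) = 7.605 km/s.
Transfer-orbit speed at r₁ (v² = μ(2/r − 1/a)): v_p = √[μ(2/r₁ − 1/a_t)] = 9.045 km/s.
First burn Δv₁ = |v_p − v₁| = 1.440 km/s.
Circular speed at r₂: v₂ = √(μ/r₂) = 4.893 km/s.
Transfer-orbit speed at r₂: v_a = √[μ(2/r₂ − 1/a_t)] = 3.744 km/s.
Second burn Δv₂ = |v₂ − v_a| = 1.149 km/s.
Δv = Δv₁ + Δv₂ = 1.440 + 1.149 = 2.589 km/s.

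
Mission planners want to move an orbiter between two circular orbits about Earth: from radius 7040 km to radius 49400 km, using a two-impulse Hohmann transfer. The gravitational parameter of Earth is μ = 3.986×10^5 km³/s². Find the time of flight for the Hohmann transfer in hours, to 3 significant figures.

t = 6.55 hours

The Hohmann ellipse has a_t = (r₁ + r₂)/2 = 28220 km.
Transfer time t = π√(a_t³/μ) = π√((28220)³ / 3.986×10^5) = 23590 s.
Converting: 23590 s ÷ 3600 s/hour = 6.55 hours.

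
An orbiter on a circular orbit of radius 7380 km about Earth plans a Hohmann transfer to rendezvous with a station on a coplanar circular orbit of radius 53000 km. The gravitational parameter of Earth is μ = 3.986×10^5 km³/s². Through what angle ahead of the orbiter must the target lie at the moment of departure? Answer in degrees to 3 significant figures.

φ = 103°

The Hohmann ellipse has a_t = (r₁ + r₂)/2 = 30190 km.
The half-period of the transfer ellipse is t = π√(a_t³/μ) = 26102 s.
Target angular speed ω₂ = √(μ/r₂³) = 5.1743×10^-5 rad/s.
Angle swept by the target during transfer: ω₂·t = 1.3506 rad = 77.38°.
The orbiter traverses 180° on the transfer ellipse, so the target must lead by 180° − 77.38° = 103°.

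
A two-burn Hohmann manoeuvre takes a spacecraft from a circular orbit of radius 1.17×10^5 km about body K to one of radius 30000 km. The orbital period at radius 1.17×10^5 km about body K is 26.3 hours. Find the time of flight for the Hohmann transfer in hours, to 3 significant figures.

t = 6.55 hours

From Kepler's third law T² = 4π²r³/μ at r = 1.17×10^5 km, T = 26.3 hours = 26.3 × 3600 s = 94680 s: μ = 4π²r³/T² = 7.05344×10^6 km³/s².
The Hohmann ellipse has a_t = (r₁ + r₂)/2 = 73500 km.
By Kepler's third law the transfer-orbit period is T = 2π√(a_t³/μ), so t = T/2 = 23570 s.
Converting: 23570 s ÷ 3600 s/hour = 6.55 hours.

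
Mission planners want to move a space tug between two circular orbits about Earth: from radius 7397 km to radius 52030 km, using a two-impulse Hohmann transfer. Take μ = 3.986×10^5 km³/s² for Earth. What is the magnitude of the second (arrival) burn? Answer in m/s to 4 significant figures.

The Hohmann ellipse has a_t = (r₁ + r₂)/2 = 29713.5 km.
On the circular orbit at r = 52030 km, v_c = √(μ/r) = 2.768 km/s.
Transfer-orbit speed at the same r (vis-viva, a = a_t): v_t = √[μ(2/r − 1/a_t)] = 1.381 km/s.
Δv₂ = |v_t − v_c| = |1.381 − 2.768| = 1.387 km/s.

Δv₂ = 1387 m/s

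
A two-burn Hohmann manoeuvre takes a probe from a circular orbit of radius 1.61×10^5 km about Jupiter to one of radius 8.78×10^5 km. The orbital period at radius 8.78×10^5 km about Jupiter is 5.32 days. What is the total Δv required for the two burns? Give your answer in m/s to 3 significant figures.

Δv = 13700 m/s

From Kepler's third law T² = 4π²r³/μ at r = 8.78×10^5 km, T = 5.32 days = 5.32 × 86400 s = 4.59648×10^5 s: μ = 4π²r³/T² = 1.26471×10^8 km³/s².
The Hohmann ellipse has a_t = (r₁ + r₂)/2 = 5.195×10^5 km.
Circular speed at r₁: v₁ = √(μ/r₁) = √(1.26471×10^8/1.610×10^5) = 28.0274 km/s.
Transfer-orbit speed at r₁ (vis-viva): v_p = √[μ(2/r₁ − 1/a_t)] = 36.4366 km/s.
First burn Δv₁ = |v_p − v₁| = 8.409 km/s.
Circular speed at r₂: v₂ = √(μ/r₂) = 12.0019 km/s.
Transfer-orbit speed at r₂: v_a = √[μ(2/r₂ − 1/a_t)] = 6.68143 km/s.
Second burn Δv₂ = |v₂ − v_a| = 5.320 km/s.
Total Δv = Δv₁ + Δv₂ = 13.73 km/s.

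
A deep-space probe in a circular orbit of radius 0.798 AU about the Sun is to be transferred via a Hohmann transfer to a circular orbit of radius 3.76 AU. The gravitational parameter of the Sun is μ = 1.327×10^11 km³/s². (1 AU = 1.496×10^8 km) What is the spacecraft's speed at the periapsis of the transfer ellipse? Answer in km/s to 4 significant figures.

v = 42.82 km/s

In km: r₁ = 0.798 × 1.496×10^8 = 1.193808×10^8 km; r₂ = 3.76 × 1.496×10^8 = 5.62496×10^8 km.
Semi-major axis of the transfer orbit: a_t = (1.193808×10^8 + 5.62496×10^8)/2 = 3.409384×10^8 km.
The periapsis of the transfer ellipse is at r = 1.193808×10^8 km.
Vis-viva: v = √[μ(2/r − 1/a_t)] = √[1.327×10^11 × (2/1.193808×10^8 − 1/3.409384×10^8)] = 42.82 km/s.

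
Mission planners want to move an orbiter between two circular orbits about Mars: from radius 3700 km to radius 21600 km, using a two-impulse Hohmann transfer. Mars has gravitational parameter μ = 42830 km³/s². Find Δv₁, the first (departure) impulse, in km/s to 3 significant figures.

Δv₁ = 1.04 km/s

The Hohmann ellipse has a_t = (r₁ + r₂)/2 = 12650 km.
On the circular orbit at r = 3700 km, v_c = √(μ/r) = 3.402 km/s.
Vis-viva on the transfer ellipse at r = 3700 km gives v_t = √[μ(2/r − 1/a_t)] = 4.446 km/s.
Δv₁ = |v_t − v_c| = |4.446 − 3.402| = 1.044 km/s.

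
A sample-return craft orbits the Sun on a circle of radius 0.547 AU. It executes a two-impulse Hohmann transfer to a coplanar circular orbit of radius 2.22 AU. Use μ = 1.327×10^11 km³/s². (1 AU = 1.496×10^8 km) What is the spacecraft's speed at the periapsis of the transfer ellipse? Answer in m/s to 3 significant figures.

In km: r₁ = 0.547 × 1.496×10^8 = 8.18312×10^7 km; r₂ = 2.22 × 1.496×10^8 = 3.32112×10^8 km.
Semi-major axis of the transfer orbit: a_t = (8.18312×10^7 + 3.32112×10^8)/2 = 2.069716×10^8 km.
The periapsis of the transfer ellipse is at r = 8.18312×10^7 km.
From the vis-viva equation, v = √[μ(2/r − 1/a_t)] = 51.01 km/s.

v = 51000 m/s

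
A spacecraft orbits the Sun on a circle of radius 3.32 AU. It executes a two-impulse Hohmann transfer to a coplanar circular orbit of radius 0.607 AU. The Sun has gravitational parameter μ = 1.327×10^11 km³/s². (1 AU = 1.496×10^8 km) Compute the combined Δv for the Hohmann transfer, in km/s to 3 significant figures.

In km: r₁ = 3.32 × 1.496×10^8 = 4.96672×10^8 km; r₂ = 0.607 × 1.496×10^8 = 9.08072×10^7 km.
Transfer-ellipse semi-major axis a_t = (r₁ + r₂)/2 = (4.96672×10^8 + 9.08072×10^7)/2 = 2.937396×10^8 km.
Circular speed at r₁: v₁ = √(μ/r₁) = √(1.327×10^11/4.96672×10^8) = 16.3456 km/s.
On the transfer ellipse at r₁, vis-viva gives v_a = √[μ(2/r₁ − 1/a_t)] = 9.08823 km/s.
First burn Δv₁ = |v_a − v₁| = 7.257 km/s.
At r₂, v₂ = √(μ/r₂) = 38.23 km/s.
Transfer-orbit speed at r₂: v_p = √[μ(2/r₂ − 1/a_t)] = 49.71 km/s.
Second burn Δv₂ = |v₂ − v_p| = 11.48 km/s.
Δv = Δv₁ + Δv₂ = 7.257 + 11.48 = 18.74 km/s.

Δv = 18.7 km/s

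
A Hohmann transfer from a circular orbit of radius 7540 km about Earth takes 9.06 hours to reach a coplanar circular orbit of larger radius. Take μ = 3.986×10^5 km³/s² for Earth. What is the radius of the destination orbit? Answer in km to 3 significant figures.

r₂ = 62500 km

Transfer time t = 9.06 hours = 32616 s, and t = π√(a_t³/μ).
So a_t = (μ t²/π²)^(1/3) = (3.986×10^5 × (32616)² / π²)^(1/3) = 35024 km.
Since a_t = (r₁ + r₂)/2, r₂ = 2a_t − r₁ = 2×35024 − 7540 = 62508 km.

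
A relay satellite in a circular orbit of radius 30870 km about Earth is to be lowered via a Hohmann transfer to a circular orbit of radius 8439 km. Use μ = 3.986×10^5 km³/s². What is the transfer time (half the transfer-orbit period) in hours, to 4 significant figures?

t = 3.809 hours

Semi-major axis of the transfer orbit: a_t = (30870 + 8439)/2 = 19654.5 km.
Half the transfer-orbit period gives t = π√(a_t³/μ) = 13711 s.
Converting: 13711 s ÷ 3600 s/hour = 3.809 hours.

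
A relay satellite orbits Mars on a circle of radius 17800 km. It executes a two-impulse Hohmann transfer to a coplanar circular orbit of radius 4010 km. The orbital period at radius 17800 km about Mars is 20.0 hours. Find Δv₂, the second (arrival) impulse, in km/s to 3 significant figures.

Δv₂ = 0.909 km/s

From Kepler's third law T² = 4π²r³/μ at r = 17800 km, T = 20.0 hours = 20.0 × 3600 s = 72000 s: μ = 4π²r³/T² = 42949.2 km³/s².
Transfer-ellipse semi-major axis a_t = (r₁ + r₂)/2 = (17800 + 4010)/2 = 10905 km.
Circular speed at r = 4010 km: v_c = √(μ/r) = 3.2727 km/s.
Vis-viva on the transfer ellipse at r = 4010 km gives v_t = √[μ(2/r − 1/a_t)] = 4.1812 km/s.
Δv₂ = |v_t − v_c| = |4.1812 − 3.2727| = 0.9085 km/s.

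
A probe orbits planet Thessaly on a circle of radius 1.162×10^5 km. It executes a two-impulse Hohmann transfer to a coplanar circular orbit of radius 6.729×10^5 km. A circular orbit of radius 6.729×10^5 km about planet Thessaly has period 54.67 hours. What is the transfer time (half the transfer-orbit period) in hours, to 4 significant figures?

From Kepler's third law T² = 4π²r³/μ at r = 6.729×10^5 km, T = 54.67 hours = 54.67 × 3600 s = 1.96812×10^5 s: μ = 4π²r³/T² = 3.10533×10^8 km³/s².
Semi-major axis of the transfer orbit: a_t = (1.162×10^5 + 6.729×10^5)/2 = 3.9455×10^5 km.
Transfer time t = π√(a_t³/μ) = π√((3.9455×10^5)³ / 3.10533×10^8) = 44180 s.
Converting: 44180 s ÷ 3600 s/hour = 12.27 hours.

t = 12.27 hours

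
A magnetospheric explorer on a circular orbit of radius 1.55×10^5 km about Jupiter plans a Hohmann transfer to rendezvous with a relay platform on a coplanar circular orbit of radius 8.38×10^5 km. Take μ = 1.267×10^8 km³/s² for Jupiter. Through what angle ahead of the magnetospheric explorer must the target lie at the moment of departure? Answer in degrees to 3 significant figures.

Transfer-ellipse semi-major axis a_t = (r₁ + r₂)/2 = (1.550×10^5 + 8.380×10^5)/2 = 4.965×10^5 km.
The half-period of the transfer ellipse is t = π√(a_t³/μ) = 97643 s.
Target angular speed ω₂ = √(μ/r₂³) = 1.4673×10^-5 rad/s.
Angle swept by the target during transfer: ω₂·t = 1.4327 rad = 82.09°.
The magnetospheric explorer traverses 180° on the transfer ellipse, so the target must lead by 180° − 82.09° = 97.9°.

φ = 97.9°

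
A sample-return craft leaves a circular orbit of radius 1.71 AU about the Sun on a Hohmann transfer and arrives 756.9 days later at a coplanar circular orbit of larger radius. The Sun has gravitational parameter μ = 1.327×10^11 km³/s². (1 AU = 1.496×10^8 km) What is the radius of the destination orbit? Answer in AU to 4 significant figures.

In km: r₁ = 1.71 × 1.496×10^8 = 2.55816×10^8 km.
Transfer time t = 756.9 days = 6.539616×10^7 s, and t = π√(a_t³/μ).
So a_t = (μ t²/π²)^(1/3) = (1.327×10^11 × (6.539616×10^7)² / π²)^(1/3) = 3.8597×10^8 km.
Since a_t = (r₁ + r₂)/2, r₂ = 2a_t − r₁ = 2×3.8597×10^8 − 2.55816×10^8 = 5.16124×10^8 km.
In AU: r₂ = 5.16124×10^8 / 1.496×10^8 = 3.450 AU.

r₂ = 3.450 AU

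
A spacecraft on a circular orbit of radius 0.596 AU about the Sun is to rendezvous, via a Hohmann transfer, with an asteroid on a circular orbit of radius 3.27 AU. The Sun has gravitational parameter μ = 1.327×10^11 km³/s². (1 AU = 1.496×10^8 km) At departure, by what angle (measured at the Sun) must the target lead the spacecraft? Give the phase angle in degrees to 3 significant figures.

In km: r₁ = 0.596 × 1.496×10^8 = 8.91616×10^7 km; r₂ = 3.27 × 1.496×10^8 = 4.89192×10^8 km.
The Hohmann ellipse has a_t = (r₁ + r₂)/2 = 2.891768×10^8 km.
The half-period of the transfer ellipse is t = π√(a_t³/μ) = 4.2409×10^7 s.
The target's mean motion on its circular orbit is ω₂ = √(μ/r₂³) = 3.3668×10^-8 rad/s.
Angle swept by the target during transfer: ω₂·t = 1.4278 rad = 81.81°.
The spacecraft traverses 180° on the transfer ellipse, so the target must lead by 180° − 81.81° = 98.2°.

φ = 98.2°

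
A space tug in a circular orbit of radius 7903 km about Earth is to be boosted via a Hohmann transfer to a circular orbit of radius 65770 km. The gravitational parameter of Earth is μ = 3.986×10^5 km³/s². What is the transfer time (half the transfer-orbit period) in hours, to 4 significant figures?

t = 9.772 hours

Semi-major axis of the transfer orbit: a_t = (7903 + 65770)/2 = 36836.5 km.
By Kepler's third law the transfer-orbit period is T = 2π√(a_t³/μ), so t = T/2 = 35180 s.
Converting: 35180 s ÷ 3600 s/hour = 9.772 hours.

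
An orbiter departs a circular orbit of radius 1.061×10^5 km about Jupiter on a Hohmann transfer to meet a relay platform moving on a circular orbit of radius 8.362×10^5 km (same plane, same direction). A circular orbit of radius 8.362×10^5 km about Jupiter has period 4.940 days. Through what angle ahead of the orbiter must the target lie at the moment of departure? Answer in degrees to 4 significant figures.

φ = 103.9°

From Kepler's third law T² = 4π²r³/μ at r = 8.362×10^5 km, T = 4.940 days = 4.940 × 86400 s = 4.26816×10^5 s: μ = 4π²r³/T² = 1.26709×10^8 km³/s².
The Hohmann ellipse has a_t = (r₁ + r₂)/2 = 4.7115×10^5 km.
Transfer time t = π√(a_t³/μ) = 90258 s.
The target's mean motion on its circular orbit is ω₂ = √(μ/r₂³) = 1.4721×10^-5 rad/s.
Angle swept by the target during transfer: ω₂·t = 1.3287 rad = 76.13°.
Arrival is 180° from departure on the ellipse, so φ = 180° − 76.13° = 103.9°.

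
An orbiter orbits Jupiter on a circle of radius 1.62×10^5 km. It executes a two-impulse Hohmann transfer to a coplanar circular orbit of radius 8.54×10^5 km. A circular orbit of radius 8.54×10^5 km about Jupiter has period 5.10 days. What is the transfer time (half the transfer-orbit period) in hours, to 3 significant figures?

From Kepler's third law T² = 4π²r³/μ at r = 8.54×10^5 km, T = 5.10 days = 5.10 × 86400 s = 4.4064×10^5 s: μ = 4π²r³/T² = 1.26638×10^8 km³/s².
Semi-major axis of the transfer orbit: a_t = (1.620×10^5 + 8.540×10^5)/2 = 5.080×10^5 km.
Transfer time t = π√(a_t³/μ) = π√((5.080×10^5)³ / 1.26638×10^8) = 1.011×10^5 s.
Converting: 1.011×10^5 s ÷ 3600 s/hour = 28.1 hours.

t = 28.1 hours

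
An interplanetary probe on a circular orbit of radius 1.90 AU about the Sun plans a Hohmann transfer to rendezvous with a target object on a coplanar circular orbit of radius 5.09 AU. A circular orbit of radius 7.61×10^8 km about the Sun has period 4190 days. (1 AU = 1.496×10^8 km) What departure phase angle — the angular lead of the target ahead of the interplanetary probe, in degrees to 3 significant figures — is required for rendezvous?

From Kepler's third law T² = 4π²r³/μ at r = 7.61×10^8 km, T = 4190 days = 4190 × 86400 s = 3.62016×10^8 s: μ = 4π²r³/T² = 1.32757×10^11 km³/s².
In km: r₁ = 1.90 × 1.496×10^8 = 2.8424×10^8 km; r₂ = 5.09 × 1.496×10^8 = 7.61464×10^8 km.
The Hohmann ellipse has a_t = (r₁ + r₂)/2 = 5.22852×10^8 km.
Transfer time t = π√(a_t³/μ) = 1.0308×10^8 s.
The target's mean motion on its circular orbit is ω₂ = √(μ/r₂³) = 1.7340×10^-8 rad/s.
Angle swept by the target during transfer: ω₂·t = 1.787 rad = 102.4°.
Arrival is 180° from departure on the ellipse, so φ = 180° − 102.4° = 77.6°.

φ = 77.6°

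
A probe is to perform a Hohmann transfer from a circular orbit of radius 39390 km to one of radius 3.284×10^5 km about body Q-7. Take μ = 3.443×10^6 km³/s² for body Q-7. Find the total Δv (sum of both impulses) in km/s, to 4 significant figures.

The Hohmann ellipse has a_t = (r₁ + r₂)/2 = 1.83895×10^5 km.
At r₁ the circular-orbit speed is v₁ = √(μ/r₁) = 9.3492 km/s.
Transfer-orbit speed at r₁ (v² = μ(2/r − 1/a)): v_p = √[μ(2/r₁ − 1/a_t)] = 12.494 km/s.
First burn Δv₁ = |v_p − v₁| = 3.145 km/s.
Circular speed at r₂: v₂ = √(μ/r₂) = 3.238 km/s.
Transfer-orbit speed at r₂: v_a = √[μ(2/r₂ − 1/a_t)] = 1.499 km/s.
Second burn Δv₂ = |v₂ − v_a| = 1.739 km/s.
Total Δv = Δv₁ + Δv₂ = 4.884 km/s.

Δv = 4.884 km/s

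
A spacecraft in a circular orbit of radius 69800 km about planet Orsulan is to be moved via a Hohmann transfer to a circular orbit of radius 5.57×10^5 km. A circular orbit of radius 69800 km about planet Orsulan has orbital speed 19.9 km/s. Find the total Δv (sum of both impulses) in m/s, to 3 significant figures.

Δv = 10300 m/s

From the circular-orbit relation v² = μ/r at r = 69800 km: μ = v²r = (19.9)² × 69800 = 2.76415×10^7 km³/s².
Semi-major axis of the transfer orbit: a_t = (69800 + 5.570×10^5)/2 = 3.134×10^5 km.
At r₁ the circular-orbit speed is v₁ = √(μ/r₁) = 19.90 km/s.
On the transfer ellipse at r₁, vis-viva gives v_p = √[μ(2/r₁ − 1/a_t)] = 26.53 km/s.
First burn Δv₁ = |v_p − v₁| = 6.630 km/s.
Circular speed at r₂: v₂ = √(μ/r₂) = 7.045 km/s.
Transfer-orbit speed at r₂: v_a = √[μ(2/r₂ − 1/a_t)] = 3.325 km/s.
Second burn Δv₂ = |v₂ − v_a| = 3.720 km/s.
Δv = Δv₁ + Δv₂ = 6.630 + 3.720 = 10.35 km/s.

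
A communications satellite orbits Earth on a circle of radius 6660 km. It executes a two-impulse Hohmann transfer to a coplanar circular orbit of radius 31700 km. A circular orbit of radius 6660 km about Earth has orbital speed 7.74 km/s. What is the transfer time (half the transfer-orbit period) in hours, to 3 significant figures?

From the circular-orbit relation v² = μ/r at r = 6660 km: μ = v²r = (7.74)² × 6660 = 3.98985×10^5 km³/s².
Semi-major axis of the transfer orbit: a_t = (6660 + 31700)/2 = 19180 km.
By Kepler's third law the transfer-orbit period is T = 2π√(a_t³/μ), so t = T/2 = 13210 s.
Converting: 13210 s ÷ 3600 s/hour = 3.67 hours.

t = 3.67 hours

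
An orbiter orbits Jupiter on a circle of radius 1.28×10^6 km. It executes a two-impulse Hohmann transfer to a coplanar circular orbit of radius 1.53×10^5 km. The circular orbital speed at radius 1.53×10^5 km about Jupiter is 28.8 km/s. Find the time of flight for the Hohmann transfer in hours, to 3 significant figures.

t = 47.0 hours

From the circular-orbit relation v² = μ/r at r = 1.53×10^5 km: μ = v²r = (28.8)² × 1.53×10^5 = 1.26904×10^8 km³/s².
The Hohmann ellipse has a_t = (r₁ + r₂)/2 = 7.165×10^5 km.
Transfer time t = π√(a_t³/μ) = π√((7.165×10^5)³ / 1.26904×10^8) = 1.691×10^5 s.
Converting: 1.691×10^5 s ÷ 3600 s/hour = 47.0 hours.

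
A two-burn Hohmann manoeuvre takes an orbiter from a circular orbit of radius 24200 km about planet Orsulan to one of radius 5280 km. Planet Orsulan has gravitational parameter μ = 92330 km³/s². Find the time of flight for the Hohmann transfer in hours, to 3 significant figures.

Semi-major axis of the transfer orbit: a_t = (24200 + 5280)/2 = 14740 km.
Transfer time t = π√(a_t³/μ) = π√((14740)³ / 92330) = 18500 s.
Converting: 18500 s ÷ 3600 s/hour = 5.14 hours.

t = 5.14 hours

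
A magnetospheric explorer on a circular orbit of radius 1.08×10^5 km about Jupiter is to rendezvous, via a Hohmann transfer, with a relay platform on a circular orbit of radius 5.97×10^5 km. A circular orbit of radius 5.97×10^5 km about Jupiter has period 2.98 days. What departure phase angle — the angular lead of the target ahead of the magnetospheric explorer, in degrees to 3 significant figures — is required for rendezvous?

From Kepler's third law T² = 4π²r³/μ at r = 5.97×10^5 km, T = 2.98 days = 2.98 × 86400 s = 2.57472×10^5 s: μ = 4π²r³/T² = 1.26713×10^8 km³/s².
Transfer-ellipse semi-major axis a_t = (r₁ + r₂)/2 = (1.080×10^5 + 5.970×10^5)/2 = 3.525×10^5 km.
The half-period of the transfer ellipse is t = π√(a_t³/μ) = 58409 s.
The target's mean motion on its circular orbit is ω₂ = √(μ/r₂³) = 2.4403×10^-5 rad/s.
Angle swept by the target during transfer: ω₂·t = 1.4254 rad = 81.67°.
Arrival is 180° from departure on the ellipse, so φ = 180° − 81.67° = 98.3°.

φ = 98.3°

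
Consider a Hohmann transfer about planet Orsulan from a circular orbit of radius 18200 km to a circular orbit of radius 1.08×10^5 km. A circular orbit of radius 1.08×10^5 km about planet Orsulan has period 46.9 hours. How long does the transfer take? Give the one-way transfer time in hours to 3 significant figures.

From Kepler's third law T² = 4π²r³/μ at r = 1.08×10^5 km, T = 46.9 hours = 46.9 × 3600 s = 1.6884×10^5 s: μ = 4π²r³/T² = 1.74454×10^6 km³/s².
Semi-major axis of the transfer orbit: a_t = (18200 + 1.080×10^5)/2 = 63100 km.
By Kepler's third law the transfer-orbit period is T = 2π√(a_t³/μ), so t = T/2 = 37700 s.
Converting: 37700 s ÷ 3600 s/hour = 10.5 hours.

t = 10.5 hours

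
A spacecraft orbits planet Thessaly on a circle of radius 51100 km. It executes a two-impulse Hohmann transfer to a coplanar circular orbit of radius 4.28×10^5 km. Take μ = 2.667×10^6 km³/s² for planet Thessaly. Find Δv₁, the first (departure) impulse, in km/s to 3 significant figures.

Transfer-ellipse semi-major axis a_t = (r₁ + r₂)/2 = (51100 + 4.280×10^5)/2 = 2.3955×10^5 km.
On the circular orbit at r = 51100 km, v_c = √(μ/r) = 7.2244 km/s.
Transfer-orbit speed at the same r (vis-viva, a = a_t): v_t = √[μ(2/r − 1/a_t)] = 9.6566 km/s.
Δv₁ = |v_t − v_c| = |9.6566 − 7.2244| = 2.432 km/s.

Δv₁ = 2.43 km/s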